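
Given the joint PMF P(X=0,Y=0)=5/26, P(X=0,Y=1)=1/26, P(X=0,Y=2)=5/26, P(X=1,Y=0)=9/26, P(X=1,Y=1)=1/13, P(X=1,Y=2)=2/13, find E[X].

First find marginal of X:
P(X=0) = 11/26
P(X=1) = 15/26
E[X] = 0 × 11/26 + 1 × 15/26 = 15/26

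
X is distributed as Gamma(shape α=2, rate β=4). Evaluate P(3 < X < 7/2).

P(3 < X < 7/2) = ∫_{3}^{7/2} f(x) dx
where f(x) = 16 x e^{- 4 x}
= \frac{-15 + 13 e^{2}}{e^{14}}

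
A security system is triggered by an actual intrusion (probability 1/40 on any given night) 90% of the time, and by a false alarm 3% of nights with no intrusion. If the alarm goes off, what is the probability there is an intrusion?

Let D = the rare event, + = positive/flagged.
P(D) = 1/40
P(+|D) = 90/100 = 9/10
P(+|D') = 3/100
P(+) = P(+|D)P(D) + P(+|D')P(D')
     = \frac{9}{10} × \frac{1}{40} + \frac{3}{100} × \frac{39}{40}
     = \frac{207}{4000}
P(D|+) = P(+|D)P(D)/P(+) = \frac{10}{23}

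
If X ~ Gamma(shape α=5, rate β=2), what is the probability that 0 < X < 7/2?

P(0 < X < 7/2) = ∫_{0}^{7/2} f(x) dx
where f(x) = \frac{4 x^{4} e^{- 2 x}}{3}
= 1 - \frac{4553}{24 e^{7}}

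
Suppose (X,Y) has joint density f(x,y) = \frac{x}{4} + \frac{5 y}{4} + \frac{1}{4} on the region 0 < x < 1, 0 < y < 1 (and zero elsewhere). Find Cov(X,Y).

E[XY] = ∫∫ xy × f(x,y) dx dy = \frac{5}{16}
E[X] = \frac{25}{48}
E[Y] = \frac{29}{48}
Cov(X,Y) = E[XY] - E[X]E[Y] = - \frac{5}{2304}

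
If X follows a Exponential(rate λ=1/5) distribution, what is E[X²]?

Using the identity E[X²] = Var(X) + (E[X])²:
E[X] = 5
Var(X) = 25
E[X²] = 25 + (5)²
= 50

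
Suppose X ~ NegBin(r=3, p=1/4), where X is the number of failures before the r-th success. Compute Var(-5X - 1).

For X ~ NegBin(r=3, p=1/4), where X is the number of failures before the r-th success:
Var(X) = 36
Var(-5X - 1) = (-5)² × Var(X) = 25 × 36 = 900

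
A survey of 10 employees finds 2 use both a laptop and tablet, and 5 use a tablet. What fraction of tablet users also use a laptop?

P(A ∩ B) = 2/10 = 1/5
P(B) = 5/10 = 1/2
P(A|B) = P(A ∩ B) / P(B) = (1/5) / (1/2) = 2/5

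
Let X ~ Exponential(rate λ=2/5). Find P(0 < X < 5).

P(0 < X < 5) = ∫_{0}^{5} f(x) dx
where f(x) = \frac{2 e^{- \frac{2 x}{5}}}{5}
= 1 - e^{-2}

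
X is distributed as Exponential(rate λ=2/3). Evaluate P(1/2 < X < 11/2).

P(1/2 < X < 11/2) = ∫_{1/2}^{11/2} f(x) dx
where f(x) = \frac{2 e^{- \frac{2 x}{3}}}{3}
= - \frac{1 - e^{\frac{10}{3}}}{e^{\frac{11}{3}}}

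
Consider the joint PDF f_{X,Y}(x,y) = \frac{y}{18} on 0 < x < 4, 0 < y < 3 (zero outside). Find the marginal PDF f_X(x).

f_X(x) = ∫_0^3 f(x,y) dy
= ∫_0^3 \frac{y}{18} dy
= \frac{1}{4} for 0 < x < 4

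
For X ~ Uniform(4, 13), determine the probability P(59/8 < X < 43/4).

P(59/8 < X < 43/4) = ∫_{59/8}^{43/4} f(x) dx
where f(x) = \frac{1}{9}
= \frac{3}{8}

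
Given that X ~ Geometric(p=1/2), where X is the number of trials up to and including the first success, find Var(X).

For X ~ Geometric(p=1/2), where X is the number of trials up to and including the first success:
Var(X) = 2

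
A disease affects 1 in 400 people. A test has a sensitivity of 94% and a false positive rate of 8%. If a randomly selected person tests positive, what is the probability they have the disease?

Let D = the rare event, + = positive/flagged.
P(D) = 1/400
P(+|D) = 94/100 = 47/50
P(+|D') = 8/100 = 2/25
P(+) = P(+|D)P(D) + P(+|D')P(D')
     = \frac{47}{50} × \frac{1}{400} + \frac{2}{25} × \frac{399}{400}
     = \frac{1643}{20000}
P(D|+) = P(+|D)P(D)/P(+) = \frac{47}{1643}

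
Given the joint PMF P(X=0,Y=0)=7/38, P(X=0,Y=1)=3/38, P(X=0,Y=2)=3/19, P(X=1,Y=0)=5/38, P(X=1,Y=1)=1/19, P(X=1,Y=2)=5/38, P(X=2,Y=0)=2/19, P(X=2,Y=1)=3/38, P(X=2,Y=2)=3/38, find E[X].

First find marginal of X:
P(X=0) = 8/19
P(X=1) = 6/19
P(X=2) = 5/19
E[X] = 0 × 8/19 + 1 × 6/19 + 2 × 5/19 = 16/19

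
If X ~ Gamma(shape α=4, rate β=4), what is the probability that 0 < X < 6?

P(0 < X < 6) = ∫_{0}^{6} f(x) dx
where f(x) = \frac{128 x^{3} e^{- 4 x}}{3}
= 1 - \frac{2617}{e^{24}}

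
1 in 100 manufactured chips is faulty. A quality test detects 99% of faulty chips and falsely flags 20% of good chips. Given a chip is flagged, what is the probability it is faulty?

Let D = the rare event, + = positive/flagged.
P(D) = 1/100
P(+|D) = 99/100
P(+|D') = 20/100 = 1/5
P(+) = P(+|D)P(D) + P(+|D')P(D')
     = \frac{99}{100} × \frac{1}{100} + \frac{1}{5} × \frac{99}{100}
     = \frac{2079}{10000}
P(D|+) = P(+|D)P(D)/P(+) = \frac{1}{21}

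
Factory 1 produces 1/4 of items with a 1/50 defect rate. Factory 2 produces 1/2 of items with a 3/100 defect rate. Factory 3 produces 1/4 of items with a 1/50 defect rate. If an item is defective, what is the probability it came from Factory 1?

Using Bayes' theorem:
P(F1) = 1/4, P(D|F1) = 1/50
P(F2) = 1/2, P(D|F2) = 3/100
P(F3) = 1/4, P(D|F3) = 1/50
P(D) = P(D|F1)P(F1) + P(D|F2)P(F2) + P(D|F3)P(F3)
     = \frac{1}{40}
P(F1|D) = P(D|F1)P(F1) / P(D)
= \frac{1}{5}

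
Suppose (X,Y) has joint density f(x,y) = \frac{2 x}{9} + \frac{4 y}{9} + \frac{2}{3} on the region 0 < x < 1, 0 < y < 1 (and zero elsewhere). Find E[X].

E[X] = ∫_0^1 ∫_0^1 x × f(x,y) dy dx
= ∫_0^1 ∫_0^1 x × (\frac{2 x}{9} + \frac{4 y}{9} + \frac{2}{3}) dy dx
= \frac{14}{27}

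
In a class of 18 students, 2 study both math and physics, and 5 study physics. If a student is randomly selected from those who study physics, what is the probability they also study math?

P(A ∩ B) = 2/18 = 1/9
P(B) = 5/18
P(A|B) = P(A ∩ B) / P(B) = (1/9) / (5/18) = 2/5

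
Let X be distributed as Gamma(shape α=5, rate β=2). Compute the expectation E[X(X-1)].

E[X(X-1)] = E[X² - X] = E[X²] - E[X]
E[X] = \frac{5}{2}
E[X²] = Var(X) + (E[X])² = \frac{5}{4} + (\frac{5}{2})² = \frac{15}{2}
E[X(X-1)] = \frac{15}{2} - \frac{5}{2} = 5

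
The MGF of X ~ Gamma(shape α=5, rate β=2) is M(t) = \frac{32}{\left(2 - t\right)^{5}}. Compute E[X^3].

To find E[X^3], compute M^(3)(0):
M^(1)(t) = \frac{160}{\left(2 - t\right)^{6}}
M^(2)(t) = \frac{960}{\left(2 - t\right)^{7}}
M^(3)(t) = \frac{6720}{\left(2 - t\right)^{8}}
M^(3)(0) = \frac{105}{4}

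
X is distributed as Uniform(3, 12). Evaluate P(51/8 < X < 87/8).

P(51/8 < X < 87/8) = ∫_{51/8}^{87/8} f(x) dx
where f(x) = \frac{1}{9}
= \frac{1}{2}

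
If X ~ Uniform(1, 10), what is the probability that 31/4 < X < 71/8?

P(31/4 < X < 71/8) = ∫_{31/4}^{71/8} f(x) dx
where f(x) = \frac{1}{9}
= \frac{1}{8}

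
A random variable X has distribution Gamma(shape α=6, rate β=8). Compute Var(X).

For X ~ Gamma(shape α=6, rate β=8):
Var(X) = \frac{3}{32}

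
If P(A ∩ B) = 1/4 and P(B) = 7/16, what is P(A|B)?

P(A|B) = P(A ∩ B) / P(B)
= (1/4) / (7/16)
= 4/7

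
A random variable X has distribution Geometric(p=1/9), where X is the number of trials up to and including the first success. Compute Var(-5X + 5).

For X ~ Geometric(p=1/9), where X is the number of trials up to and including the first success:
Var(X) = 72
Var(-5X + 5) = (-5)² × Var(X) = 25 × 72 = 1800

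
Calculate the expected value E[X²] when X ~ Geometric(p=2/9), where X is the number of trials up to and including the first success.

Using the identity E[X²] = Var(X) + (E[X])²:
E[X] = \frac{9}{2}
Var(X) = \frac{63}{4}
E[X²] = \frac{63}{4} + (\frac{9}{2})²
= 36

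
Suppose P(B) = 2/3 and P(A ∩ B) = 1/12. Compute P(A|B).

P(A|B) = P(A ∩ B) / P(B)
= (1/12) / (2/3)
= 1/8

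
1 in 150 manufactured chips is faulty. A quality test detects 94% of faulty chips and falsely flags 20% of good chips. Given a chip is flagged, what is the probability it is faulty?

Let D = the rare event, + = positive/flagged.
P(D) = 1/150
P(+|D) = 94/100 = 47/50
P(+|D') = 20/100 = 1/5
P(+) = P(+|D)P(D) + P(+|D')P(D')
     = \frac{47}{50} × \frac{1}{150} + \frac{1}{5} × \frac{149}{150}
     = \frac{1537}{7500}
P(D|+) = P(+|D)P(D)/P(+) = \frac{47}{1537}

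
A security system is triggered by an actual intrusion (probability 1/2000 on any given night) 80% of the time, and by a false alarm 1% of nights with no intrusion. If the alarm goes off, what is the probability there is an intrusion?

Let D = the rare event, + = positive/flagged.
P(D) = 1/2000
P(+|D) = 80/100 = 4/5
P(+|D') = 1/100
P(+) = P(+|D)P(D) + P(+|D')P(D')
     = \frac{4}{5} × \frac{1}{2000} + \frac{1}{100} × \frac{1999}{2000}
     = \frac{2079}{200000}
P(D|+) = P(+|D)P(D)/P(+) = \frac{80}{2079}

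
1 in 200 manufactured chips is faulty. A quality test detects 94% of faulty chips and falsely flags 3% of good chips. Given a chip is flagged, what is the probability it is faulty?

Let D = the rare event, + = positive/flagged.
P(D) = 1/200
P(+|D) = 94/100 = 47/50
P(+|D') = 3/100
P(+) = P(+|D)P(D) + P(+|D')P(D')
     = \frac{47}{50} × \frac{1}{200} + \frac{3}{100} × \frac{199}{200}
     = \frac{691}{20000}
P(D|+) = P(+|D)P(D)/P(+) = \frac{94}{691}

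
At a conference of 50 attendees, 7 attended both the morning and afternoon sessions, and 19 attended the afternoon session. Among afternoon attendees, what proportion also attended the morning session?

P(A ∩ B) = 7/50
P(B) = 19/50
P(A|B) = P(A ∩ B) / P(B) = (7/50) / (19/50) = 7/19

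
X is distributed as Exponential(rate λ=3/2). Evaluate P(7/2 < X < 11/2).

P(7/2 < X < 11/2) = ∫_{7/2}^{11/2} f(x) dx
where f(x) = \frac{3 e^{- \frac{3 x}{2}}}{2}
= - \frac{1 - e^{3}}{e^{\frac{33}{4}}}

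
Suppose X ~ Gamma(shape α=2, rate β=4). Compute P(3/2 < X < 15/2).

P(3/2 < X < 15/2) = ∫_{3/2}^{15/2} f(x) dx
where f(x) = 16 x e^{- 4 x}
= \frac{-31 + 7 e^{24}}{e^{30}}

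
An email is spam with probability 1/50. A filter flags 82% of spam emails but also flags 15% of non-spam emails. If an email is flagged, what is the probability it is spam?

Let D = the rare event, + = positive/flagged.
P(D) = 1/50
P(+|D) = 82/100 = 41/50
P(+|D') = 15/100 = 3/20
P(+) = P(+|D)P(D) + P(+|D')P(D')
     = \frac{41}{50} × \frac{1}{50} + \frac{3}{20} × \frac{49}{50}
     = \frac{817}{5000}
P(D|+) = P(+|D)P(D)/P(+) = \frac{82}{817}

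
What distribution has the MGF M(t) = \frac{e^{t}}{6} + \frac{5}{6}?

The MGF M(t) = \frac{e^{t}}{6} + \frac{5}{6} is the standard form for the Bernoulli distribution.
Comparing with the known MGF formula identifies: Bernoulli(p=1/6)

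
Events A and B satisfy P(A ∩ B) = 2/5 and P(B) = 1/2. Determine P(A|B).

P(A|B) = P(A ∩ B) / P(B)
= (2/5) / (1/2)
= 4/5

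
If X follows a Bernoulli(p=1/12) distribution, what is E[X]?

For X ~ Bernoulli(p=1/12), the expected value is:
E[X] = \frac{1}{12}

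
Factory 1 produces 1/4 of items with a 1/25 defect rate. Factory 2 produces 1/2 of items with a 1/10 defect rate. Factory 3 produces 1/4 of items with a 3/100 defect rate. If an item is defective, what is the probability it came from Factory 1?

Using Bayes' theorem:
P(F1) = 1/4, P(D|F1) = 1/25
P(F2) = 1/2, P(D|F2) = 1/10
P(F3) = 1/4, P(D|F3) = 3/100
P(D) = P(D|F1)P(F1) + P(D|F2)P(F2) + P(D|F3)P(F3)
     = \frac{27}{400}
P(F1|D) = P(D|F1)P(F1) / P(D)
= \frac{4}{27}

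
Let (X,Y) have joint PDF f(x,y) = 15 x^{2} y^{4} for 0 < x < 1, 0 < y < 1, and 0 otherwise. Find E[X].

E[X] = ∫_0^1 ∫_0^1 x × f(x,y) dy dx
= ∫_0^1 ∫_0^1 x × (15 x^{2} y^{4}) dy dx
= \frac{3}{4}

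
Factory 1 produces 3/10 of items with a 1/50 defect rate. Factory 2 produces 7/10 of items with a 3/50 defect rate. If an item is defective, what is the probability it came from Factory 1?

Using Bayes' theorem:
P(F1) = 3/10, P(D|F1) = 1/50
P(F2) = 7/10, P(D|F2) = 3/50
P(D) = P(D|F1)P(F1) + P(D|F2)P(F2)
     = \frac{6}{125}
P(F1|D) = P(D|F1)P(F1) / P(D)
= \frac{1}{8}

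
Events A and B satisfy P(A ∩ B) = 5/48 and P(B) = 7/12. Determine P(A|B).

P(A|B) = P(A ∩ B) / P(B)
= (5/48) / (7/12)
= 5/28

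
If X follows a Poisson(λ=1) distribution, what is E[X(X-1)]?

E[X(X-1)] = E[X² - X] = E[X²] - E[X]
E[X] = 1
E[X²] = Var(X) + (E[X])² = 1 + (1)² = 2
E[X(X-1)] = 2 - 1 = 1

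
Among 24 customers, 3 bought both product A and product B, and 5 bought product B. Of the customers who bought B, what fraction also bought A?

P(A ∩ B) = 3/24 = 1/8
P(B) = 5/24
P(A|B) = P(A ∩ B) / P(B) = (1/8) / (5/24) = 3/5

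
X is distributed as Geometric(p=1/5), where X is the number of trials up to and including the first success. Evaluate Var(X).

For X ~ Geometric(p=1/5), where X is the number of trials up to and including the first success:
Var(X) = 20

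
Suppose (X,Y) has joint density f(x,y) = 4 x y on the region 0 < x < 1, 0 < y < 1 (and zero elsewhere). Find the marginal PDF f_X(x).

f_X(x) = ∫_0^1 f(x,y) dy
= ∫_0^1 4 x y dy
= 2 x for 0 < x < 1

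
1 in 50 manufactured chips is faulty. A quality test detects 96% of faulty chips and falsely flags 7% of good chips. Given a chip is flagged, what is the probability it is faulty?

Let D = the rare event, + = positive/flagged.
P(D) = 1/50
P(+|D) = 96/100 = 24/25
P(+|D') = 7/100
P(+) = P(+|D)P(D) + P(+|D')P(D')
     = \frac{24}{25} × \frac{1}{50} + \frac{7}{100} × \frac{49}{50}
     = \frac{439}{5000}
P(D|+) = P(+|D)P(D)/P(+) = \frac{96}{439}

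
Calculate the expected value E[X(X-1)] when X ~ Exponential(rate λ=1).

E[X(X-1)] = E[X² - X] = E[X²] - E[X]
E[X] = 1
E[X²] = Var(X) + (E[X])² = 1 + (1)² = 2
E[X(X-1)] = 2 - 1 = 1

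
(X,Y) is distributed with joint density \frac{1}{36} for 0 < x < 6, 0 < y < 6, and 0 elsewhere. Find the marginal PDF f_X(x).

f_X(x) = ∫_0^6 f(x,y) dy
= ∫_0^6 \frac{1}{36} dy
= \frac{1}{6} for 0 < x < 6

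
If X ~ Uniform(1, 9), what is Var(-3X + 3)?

For X ~ Uniform(1, 9):
Var(X) = \frac{16}{3}
Var(-3X + 3) = (-3)² × Var(X) = 9 × \frac{16}{3} = 48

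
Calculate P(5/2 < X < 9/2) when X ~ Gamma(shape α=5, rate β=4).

P(5/2 < X < 9/2) = ∫_{5/2}^{9/2} f(x) dx
where f(x) = \frac{128 x^{4} e^{- 4 x}}{3}
= \frac{-16581 + 1933 e^{8}}{3 e^{18}}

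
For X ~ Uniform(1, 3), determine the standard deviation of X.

For X ~ Uniform(1, 3):
Var(X) = \frac{1}{3}
SD(X) = √(Var(X)) = √(\frac{1}{3}) = \frac{\sqrt{3}}{3}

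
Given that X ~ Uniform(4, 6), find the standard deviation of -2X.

For X ~ Uniform(4, 6):
Var(X) = \frac{1}{3}
SD(X) = √(Var(X)) = √(\frac{1}{3}) = \frac{\sqrt{3}}{3}
SD(-2X) = |-2| × SD(X) = 2 × \frac{\sqrt{3}}{3} = \frac{2 \sqrt{3}}{3}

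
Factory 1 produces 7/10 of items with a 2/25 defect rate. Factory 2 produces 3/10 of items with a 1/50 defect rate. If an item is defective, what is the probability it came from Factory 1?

Using Bayes' theorem:
P(F1) = 7/10, P(D|F1) = 2/25
P(F2) = 3/10, P(D|F2) = 1/50
P(D) = P(D|F1)P(F1) + P(D|F2)P(F2)
     = \frac{31}{500}
P(F1|D) = P(D|F1)P(F1) / P(D)
= \frac{28}{31}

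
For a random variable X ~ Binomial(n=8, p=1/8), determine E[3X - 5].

For X ~ Binomial(n=8, p=1/8):
E[X] = 1
E[3X - 5] = 3 × E[X] - 5 = -2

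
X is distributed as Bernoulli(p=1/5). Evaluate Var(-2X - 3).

For X ~ Bernoulli(p=1/5):
Var(X) = \frac{4}{25}
Var(-2X - 3) = (-2)² × Var(X) = 4 × \frac{4}{25} = \frac{16}{25}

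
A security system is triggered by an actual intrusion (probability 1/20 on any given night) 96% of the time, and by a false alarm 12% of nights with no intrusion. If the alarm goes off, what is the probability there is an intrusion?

Let D = the rare event, + = positive/flagged.
P(D) = 1/20
P(+|D) = 96/100 = 24/25
P(+|D') = 12/100 = 3/25
P(+) = P(+|D)P(D) + P(+|D')P(D')
     = \frac{24}{25} × \frac{1}{20} + \frac{3}{25} × \frac{19}{20}
     = \frac{81}{500}
P(D|+) = P(+|D)P(D)/P(+) = \frac{8}{27}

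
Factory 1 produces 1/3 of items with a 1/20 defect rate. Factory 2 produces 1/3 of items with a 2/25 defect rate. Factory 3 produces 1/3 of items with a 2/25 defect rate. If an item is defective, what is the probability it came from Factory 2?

Using Bayes' theorem:
P(F1) = 1/3, P(D|F1) = 1/20
P(F2) = 1/3, P(D|F2) = 2/25
P(F3) = 1/3, P(D|F3) = 2/25
P(D) = P(D|F1)P(F1) + P(D|F2)P(F2) + P(D|F3)P(F3)
     = \frac{7}{100}
P(F2|D) = P(D|F2)P(F2) / P(D)
= \frac{8}{21}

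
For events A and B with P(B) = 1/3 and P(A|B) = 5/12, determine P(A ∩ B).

By definition, P(A|B) = P(A ∩ B) / P(B)
So P(A ∩ B) = P(A|B) × P(B)
= 5/12 × 1/3
= 5/36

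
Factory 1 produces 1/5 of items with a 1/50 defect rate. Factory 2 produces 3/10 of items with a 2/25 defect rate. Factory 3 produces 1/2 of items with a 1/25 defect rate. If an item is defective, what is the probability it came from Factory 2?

Using Bayes' theorem:
P(F1) = 1/5, P(D|F1) = 1/50
P(F2) = 3/10, P(D|F2) = 2/25
P(F3) = 1/2, P(D|F3) = 1/25
P(D) = P(D|F1)P(F1) + P(D|F2)P(F2) + P(D|F3)P(F3)
     = \frac{6}{125}
P(F2|D) = P(D|F2)P(F2) / P(D)
= \frac{1}{2}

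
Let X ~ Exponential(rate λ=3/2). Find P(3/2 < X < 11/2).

P(3/2 < X < 11/2) = ∫_{3/2}^{11/2} f(x) dx
where f(x) = \frac{3 e^{- \frac{3 x}{2}}}{2}
= - \frac{1 - e^{6}}{e^{\frac{33}{4}}}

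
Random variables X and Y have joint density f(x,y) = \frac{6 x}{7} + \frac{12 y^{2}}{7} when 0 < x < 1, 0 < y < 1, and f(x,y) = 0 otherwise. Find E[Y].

E[Y] = ∫_0^1 ∫_0^1 y × f(x,y) dx dy
= \frac{9}{14}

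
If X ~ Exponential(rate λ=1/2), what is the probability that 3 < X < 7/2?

P(3 < X < 7/2) = ∫_{3}^{7/2} f(x) dx
where f(x) = \frac{e^{- \frac{x}{2}}}{2}
= - \frac{1}{e^{\frac{7}{4}}} + e^{- \frac{3}{2}}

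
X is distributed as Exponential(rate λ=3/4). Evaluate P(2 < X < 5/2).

P(2 < X < 5/2) = ∫_{2}^{5/2} f(x) dx
where f(x) = \frac{3 e^{- \frac{3 x}{4}}}{4}
= - \frac{1}{e^{\frac{15}{8}}} + e^{- \frac{3}{2}}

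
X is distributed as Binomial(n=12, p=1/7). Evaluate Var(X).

For X ~ Binomial(n=12, p=1/7):
Var(X) = \frac{72}{49}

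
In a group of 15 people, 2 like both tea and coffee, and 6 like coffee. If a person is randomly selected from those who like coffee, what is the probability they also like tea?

P(A ∩ B) = 2/15
P(B) = 6/15 = 2/5
P(A|B) = P(A ∩ B) / P(B) = (2/15) / (2/5) = 1/3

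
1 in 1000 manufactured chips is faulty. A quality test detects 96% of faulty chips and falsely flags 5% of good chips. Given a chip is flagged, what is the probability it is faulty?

Let D = the rare event, + = positive/flagged.
P(D) = 1/1000
P(+|D) = 96/100 = 24/25
P(+|D') = 5/100 = 1/20
P(+) = P(+|D)P(D) + P(+|D')P(D')
     = \frac{24}{25} × \frac{1}{1000} + \frac{1}{20} × \frac{999}{1000}
     = \frac{5091}{100000}
P(D|+) = P(+|D)P(D)/P(+) = \frac{32}{1697}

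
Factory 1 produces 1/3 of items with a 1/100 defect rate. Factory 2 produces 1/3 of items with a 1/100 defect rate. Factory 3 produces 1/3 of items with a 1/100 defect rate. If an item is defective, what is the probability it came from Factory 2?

Using Bayes' theorem:
P(F1) = 1/3, P(D|F1) = 1/100
P(F2) = 1/3, P(D|F2) = 1/100
P(F3) = 1/3, P(D|F3) = 1/100
P(D) = P(D|F1)P(F1) + P(D|F2)P(F2) + P(D|F3)P(F3)
     = \frac{1}{100}
P(F2|D) = P(D|F2)P(F2) / P(D)
= \frac{1}{3}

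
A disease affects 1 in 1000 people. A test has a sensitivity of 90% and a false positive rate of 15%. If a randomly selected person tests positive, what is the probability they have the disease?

Let D = the rare event, + = positive/flagged.
P(D) = 1/1000
P(+|D) = 90/100 = 9/10
P(+|D') = 15/100 = 3/20
P(+) = P(+|D)P(D) + P(+|D')P(D')
     = \frac{9}{10} × \frac{1}{1000} + \frac{3}{20} × \frac{999}{1000}
     = \frac{603}{4000}
P(D|+) = P(+|D)P(D)/P(+) = \frac{2}{335}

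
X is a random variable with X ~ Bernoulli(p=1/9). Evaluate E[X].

For X ~ Bernoulli(p=1/9), the expected value is:
E[X] = \frac{1}{9}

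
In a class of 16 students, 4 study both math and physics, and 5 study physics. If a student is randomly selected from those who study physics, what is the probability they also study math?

P(A ∩ B) = 4/16 = 1/4
P(B) = 5/16
P(A|B) = P(A ∩ B) / P(B) = (1/4) / (5/16) = 4/5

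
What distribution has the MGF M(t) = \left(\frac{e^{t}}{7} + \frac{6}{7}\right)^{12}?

The MGF M(t) = \left(\frac{e^{t}}{7} + \frac{6}{7}\right)^{12} is the standard form for the Binomial distribution.
Comparing with the known MGF formula identifies: Binomial(n=12, p=1/7)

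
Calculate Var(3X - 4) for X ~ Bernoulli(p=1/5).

For X ~ Bernoulli(p=1/5):
Var(X) = \frac{4}{25}
Var(3X - 4) = (3)² × Var(X) = 9 × \frac{4}{25} = \frac{36}{25}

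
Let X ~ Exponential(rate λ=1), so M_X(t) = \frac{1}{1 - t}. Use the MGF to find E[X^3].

To find E[X^3], compute M^(3)(0):
M^(1)(t) = \frac{1}{\left(1 - t\right)^{2}}
M^(2)(t) = \frac{2}{\left(1 - t\right)^{3}}
M^(3)(t) = \frac{6}{\left(1 - t\right)^{4}}
M^(3)(0) = 6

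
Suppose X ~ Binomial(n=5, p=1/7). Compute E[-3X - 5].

For X ~ Binomial(n=5, p=1/7):
E[X] = \frac{5}{7}
E[-3X - 5] = -3 × E[X] - 5 = - \frac{50}{7}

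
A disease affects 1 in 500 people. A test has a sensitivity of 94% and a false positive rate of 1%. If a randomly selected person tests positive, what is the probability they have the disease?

Let D = the rare event, + = positive/flagged.
P(D) = 1/500
P(+|D) = 94/100 = 47/50
P(+|D') = 1/100
P(+) = P(+|D)P(D) + P(+|D')P(D')
     = \frac{47}{50} × \frac{1}{500} + \frac{1}{100} × \frac{499}{500}
     = \frac{593}{50000}
P(D|+) = P(+|D)P(D)/P(+) = \frac{94}{593}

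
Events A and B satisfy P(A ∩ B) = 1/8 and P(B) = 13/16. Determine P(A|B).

P(A|B) = P(A ∩ B) / P(B)
= (1/8) / (13/16)
= 2/13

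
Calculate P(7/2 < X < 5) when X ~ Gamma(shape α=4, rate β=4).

P(7/2 < X < 5) = ∫_{7/2}^{5} f(x) dx
where f(x) = \frac{128 x^{3} e^{- 4 x}}{3}
= \frac{-4663 + 1711 e^{6}}{3 e^{20}}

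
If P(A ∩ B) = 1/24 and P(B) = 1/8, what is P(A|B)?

P(A|B) = P(A ∩ B) / P(B)
= (1/24) / (1/8)
= 1/3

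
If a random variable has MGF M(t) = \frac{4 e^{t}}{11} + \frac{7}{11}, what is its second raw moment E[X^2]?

To find E[X^2], compute M^(2)(0):
M^(1)(t) = \frac{4 e^{t}}{11}
M^(2)(t) = \frac{4 e^{t}}{11}
M^(2)(0) = \frac{4}{11}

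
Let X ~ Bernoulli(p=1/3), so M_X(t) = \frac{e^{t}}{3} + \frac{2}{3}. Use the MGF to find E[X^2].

To find E[X^2], compute M^(2)(0):
M^(1)(t) = \frac{e^{t}}{3}
M^(2)(t) = \frac{e^{t}}{3}
M^(2)(0) = \frac{1}{3}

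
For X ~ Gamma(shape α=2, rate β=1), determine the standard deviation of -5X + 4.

For X ~ Gamma(shape α=2, rate β=1):
Var(X) = 2
SD(X) = √(Var(X)) = √(2) = \sqrt{2}
SD(-5X + 4) = |-5| × SD(X) = 5 × \sqrt{2} = 5 \sqrt{2}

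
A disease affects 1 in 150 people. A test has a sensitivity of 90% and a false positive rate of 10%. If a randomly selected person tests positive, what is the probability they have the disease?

Let D = the rare event, + = positive/flagged.
P(D) = 1/150
P(+|D) = 90/100 = 9/10
P(+|D') = 10/100 = 1/10
P(+) = P(+|D)P(D) + P(+|D')P(D')
     = \frac{9}{10} × \frac{1}{150} + \frac{1}{10} × \frac{149}{150}
     = \frac{79}{750}
P(D|+) = P(+|D)P(D)/P(+) = \frac{9}{158}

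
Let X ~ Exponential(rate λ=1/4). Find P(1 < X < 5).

P(1 < X < 5) = ∫_{1}^{5} f(x) dx
where f(x) = \frac{e^{- \frac{x}{4}}}{4}
= - \frac{1 - e}{e^{\frac{5}{4}}}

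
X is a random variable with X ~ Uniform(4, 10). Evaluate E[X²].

Using the identity E[X²] = Var(X) + (E[X])²:
E[X] = 7
Var(X) = 3
E[X²] = 3 + (7)²
= 52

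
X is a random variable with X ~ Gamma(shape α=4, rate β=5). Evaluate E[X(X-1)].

E[X(X-1)] = E[X² - X] = E[X²] - E[X]
E[X] = \frac{4}{5}
E[X²] = Var(X) + (E[X])² = \frac{4}{25} + (\frac{4}{5})² = \frac{4}{5}
E[X(X-1)] = \frac{4}{5} - \frac{4}{5} = 0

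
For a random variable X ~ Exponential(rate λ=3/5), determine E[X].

For X ~ Exponential(rate λ=3/5), the expected value is:
E[X] = \frac{5}{3}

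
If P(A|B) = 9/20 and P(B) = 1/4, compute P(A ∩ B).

By definition, P(A|B) = P(A ∩ B) / P(B)
So P(A ∩ B) = P(A|B) × P(B)
= 9/20 × 1/4
= 9/80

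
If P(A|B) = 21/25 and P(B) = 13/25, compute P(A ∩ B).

By definition, P(A|B) = P(A ∩ B) / P(B)
So P(A ∩ B) = P(A|B) × P(B)
= 21/25 × 13/25
= 273/625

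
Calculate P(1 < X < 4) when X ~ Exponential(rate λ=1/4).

P(1 < X < 4) = ∫_{1}^{4} f(x) dx
where f(x) = \frac{e^{- \frac{x}{4}}}{4}
= - \frac{1}{e} + e^{- \frac{1}{4}}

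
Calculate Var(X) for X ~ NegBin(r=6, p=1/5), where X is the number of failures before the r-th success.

For X ~ NegBin(r=6, p=1/5), where X is the number of failures before the r-th success:
Var(X) = 120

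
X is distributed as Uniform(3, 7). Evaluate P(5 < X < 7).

P(5 < X < 7) = ∫_{5}^{7} f(x) dx
where f(x) = \frac{1}{4}
= \frac{1}{2}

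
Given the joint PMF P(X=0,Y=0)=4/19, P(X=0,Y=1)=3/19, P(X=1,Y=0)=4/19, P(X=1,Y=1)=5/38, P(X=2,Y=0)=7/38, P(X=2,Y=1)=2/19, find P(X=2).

P(X=2) = P(X=2,Y=0) + P(X=2,Y=1)
= 7/38 + 2/19
= 11/38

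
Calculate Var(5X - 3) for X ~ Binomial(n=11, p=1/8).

For X ~ Binomial(n=11, p=1/8):
Var(X) = \frac{77}{64}
Var(5X - 3) = (5)² × Var(X) = 25 × \frac{77}{64} = \frac{1925}{64}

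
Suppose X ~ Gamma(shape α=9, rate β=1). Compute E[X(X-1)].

E[X(X-1)] = E[X² - X] = E[X²] - E[X]
E[X] = 9
E[X²] = Var(X) + (E[X])² = 9 + (9)² = 90
E[X(X-1)] = 90 - 9 = 81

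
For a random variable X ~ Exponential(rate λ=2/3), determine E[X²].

Using the identity E[X²] = Var(X) + (E[X])²:
E[X] = \frac{3}{2}
Var(X) = \frac{9}{4}
E[X²] = \frac{9}{4} + (\frac{3}{2})²
= \frac{9}{2}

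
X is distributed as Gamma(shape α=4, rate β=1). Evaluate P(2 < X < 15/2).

P(2 < X < 15/2) = ∫_{2}^{15/2} f(x) dx
where f(x) = \frac{x^{3} e^{- x}}{6}
= - \frac{1711}{16 e^{\frac{15}{2}}} + \frac{19}{3 e^{2}}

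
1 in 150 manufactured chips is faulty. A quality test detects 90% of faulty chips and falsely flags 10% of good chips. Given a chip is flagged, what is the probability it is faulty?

Let D = the rare event, + = positive/flagged.
P(D) = 1/150
P(+|D) = 90/100 = 9/10
P(+|D') = 10/100 = 1/10
P(+) = P(+|D)P(D) + P(+|D')P(D')
     = \frac{9}{10} × \frac{1}{150} + \frac{1}{10} × \frac{149}{150}
     = \frac{79}{750}
P(D|+) = P(+|D)P(D)/P(+) = \frac{9}{158}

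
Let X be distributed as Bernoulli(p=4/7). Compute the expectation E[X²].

Using the identity E[X²] = Var(X) + (E[X])²:
E[X] = \frac{4}{7}
Var(X) = \frac{12}{49}
E[X²] = \frac{12}{49} + (\frac{4}{7})²
= \frac{4}{7}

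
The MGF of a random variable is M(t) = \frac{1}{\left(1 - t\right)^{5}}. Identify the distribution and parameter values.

The MGF M(t) = \frac{1}{\left(1 - t\right)^{5}} is the standard form for the Gamma distribution.
Comparing with the known MGF formula identifies: Gamma(shape α=5, rate β=1)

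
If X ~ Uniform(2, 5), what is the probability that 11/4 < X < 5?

P(11/4 < X < 5) = ∫_{11/4}^{5} f(x) dx
where f(x) = \frac{1}{3}
= \frac{3}{4}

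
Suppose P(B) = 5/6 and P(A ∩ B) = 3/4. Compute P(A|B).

P(A|B) = P(A ∩ B) / P(B)
= (3/4) / (5/6)
= 9/10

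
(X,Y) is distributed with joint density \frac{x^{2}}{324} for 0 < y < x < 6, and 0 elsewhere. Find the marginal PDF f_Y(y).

f_Y(y) = ∫_y^6 \frac{x^{2}}{324} dx = \frac{2}{9} - \frac{y^{3}}{972}
for 0 < y < 6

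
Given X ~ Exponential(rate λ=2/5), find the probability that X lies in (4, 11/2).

P(4 < X < 11/2) = ∫_{4}^{11/2} f(x) dx
where f(x) = \frac{2 e^{- \frac{2 x}{5}}}{5}
= - \frac{1 - e^{\frac{3}{5}}}{e^{\frac{11}{5}}}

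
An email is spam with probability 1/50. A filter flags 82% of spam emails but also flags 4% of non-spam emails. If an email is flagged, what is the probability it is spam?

Let D = the rare event, + = positive/flagged.
P(D) = 1/50
P(+|D) = 82/100 = 41/50
P(+|D') = 4/100 = 1/25
P(+) = P(+|D)P(D) + P(+|D')P(D')
     = \frac{41}{50} × \frac{1}{50} + \frac{1}{25} × \frac{49}{50}
     = \frac{139}{2500}
P(D|+) = P(+|D)P(D)/P(+) = \frac{41}{139}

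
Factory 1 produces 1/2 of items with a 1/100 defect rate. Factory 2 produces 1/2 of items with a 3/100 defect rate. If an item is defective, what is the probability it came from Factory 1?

Using Bayes' theorem:
P(F1) = 1/2, P(D|F1) = 1/100
P(F2) = 1/2, P(D|F2) = 3/100
P(D) = P(D|F1)P(F1) + P(D|F2)P(F2)
     = \frac{1}{50}
P(F1|D) = P(D|F1)P(F1) / P(D)
= \frac{1}{4}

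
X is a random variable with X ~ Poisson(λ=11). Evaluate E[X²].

Using the identity E[X²] = Var(X) + (E[X])²:
E[X] = 11
Var(X) = 11
E[X²] = 11 + (11)²
= 132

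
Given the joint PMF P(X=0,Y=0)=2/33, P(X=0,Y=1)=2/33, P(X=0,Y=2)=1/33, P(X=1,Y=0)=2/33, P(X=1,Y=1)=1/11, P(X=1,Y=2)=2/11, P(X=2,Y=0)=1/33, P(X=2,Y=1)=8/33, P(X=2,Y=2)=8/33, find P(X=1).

P(X=1) = P(X=1,Y=0) + P(X=1,Y=1) + P(X=1,Y=2)
= 2/33 + 1/11 + 2/11
= 1/3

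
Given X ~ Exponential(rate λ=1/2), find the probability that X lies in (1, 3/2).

P(1 < X < 3/2) = ∫_{1}^{3/2} f(x) dx
where f(x) = \frac{e^{- \frac{x}{2}}}{2}
= - \frac{1}{e^{\frac{3}{4}}} + e^{- \frac{1}{2}}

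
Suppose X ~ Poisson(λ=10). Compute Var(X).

For X ~ Poisson(λ=10):
Var(X) = 10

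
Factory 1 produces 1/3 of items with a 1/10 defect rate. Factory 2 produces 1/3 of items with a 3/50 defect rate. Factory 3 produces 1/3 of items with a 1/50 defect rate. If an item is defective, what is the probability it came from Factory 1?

Using Bayes' theorem:
P(F1) = 1/3, P(D|F1) = 1/10
P(F2) = 1/3, P(D|F2) = 3/50
P(F3) = 1/3, P(D|F3) = 1/50
P(D) = P(D|F1)P(F1) + P(D|F2)P(F2) + P(D|F3)P(F3)
     = \frac{3}{50}
P(F1|D) = P(D|F1)P(F1) / P(D)
= \frac{5}{9}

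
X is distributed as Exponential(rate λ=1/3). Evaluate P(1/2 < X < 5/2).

P(1/2 < X < 5/2) = ∫_{1/2}^{5/2} f(x) dx
where f(x) = \frac{e^{- \frac{x}{3}}}{3}
= - \frac{1 - e^{\frac{2}{3}}}{e^{\frac{5}{6}}}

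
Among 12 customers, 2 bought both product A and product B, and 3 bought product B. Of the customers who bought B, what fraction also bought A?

P(A ∩ B) = 2/12 = 1/6
P(B) = 3/12 = 1/4
P(A|B) = P(A ∩ B) / P(B) = (1/6) / (1/4) = 2/3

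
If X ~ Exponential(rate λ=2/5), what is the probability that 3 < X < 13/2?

P(3 < X < 13/2) = ∫_{3}^{13/2} f(x) dx
where f(x) = \frac{2 e^{- \frac{2 x}{5}}}{5}
= - \frac{1 - e^{\frac{7}{5}}}{e^{\frac{13}{5}}}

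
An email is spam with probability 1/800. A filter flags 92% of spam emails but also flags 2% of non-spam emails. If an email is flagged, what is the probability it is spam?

Let D = the rare event, + = positive/flagged.
P(D) = 1/800
P(+|D) = 92/100 = 23/25
P(+|D') = 2/100 = 1/50
P(+) = P(+|D)P(D) + P(+|D')P(D')
     = \frac{23}{25} × \frac{1}{800} + \frac{1}{50} × \frac{799}{800}
     = \frac{169}{8000}
P(D|+) = P(+|D)P(D)/P(+) = \frac{46}{845}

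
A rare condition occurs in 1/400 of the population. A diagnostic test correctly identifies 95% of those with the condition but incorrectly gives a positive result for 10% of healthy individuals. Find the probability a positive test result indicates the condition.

Let D = the rare event, + = positive/flagged.
P(D) = 1/400
P(+|D) = 95/100 = 19/20
P(+|D') = 10/100 = 1/10
P(+) = P(+|D)P(D) + P(+|D')P(D')
     = \frac{19}{20} × \frac{1}{400} + \frac{1}{10} × \frac{399}{400}
     = \frac{817}{8000}
P(D|+) = P(+|D)P(D)/P(+) = \frac{1}{43}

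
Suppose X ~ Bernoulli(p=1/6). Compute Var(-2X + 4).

For X ~ Bernoulli(p=1/6):
Var(X) = \frac{5}{36}
Var(-2X + 4) = (-2)² × Var(X) = 4 × \frac{5}{36} = \frac{5}{9}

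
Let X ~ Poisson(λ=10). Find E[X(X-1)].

E[X(X-1)] = E[X² - X] = E[X²] - E[X]
E[X] = 10
E[X²] = Var(X) + (E[X])² = 10 + (10)² = 110
E[X(X-1)] = 110 - 10 = 100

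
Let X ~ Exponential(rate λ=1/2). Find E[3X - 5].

For X ~ Exponential(rate λ=1/2):
E[X] = 2
E[3X - 5] = 3 × E[X] - 5 = 1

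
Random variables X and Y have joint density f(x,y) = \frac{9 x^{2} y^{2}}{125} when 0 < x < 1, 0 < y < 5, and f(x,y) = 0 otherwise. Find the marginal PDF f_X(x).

f_X(x) = ∫_0^5 f(x,y) dy
= ∫_0^5 \frac{9 x^{2} y^{2}}{125} dy
= 3 x^{2} for 0 < x < 1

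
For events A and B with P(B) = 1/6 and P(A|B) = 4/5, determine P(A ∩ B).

By definition, P(A|B) = P(A ∩ B) / P(B)
So P(A ∩ B) = P(A|B) × P(B)
= 4/5 × 1/6
= 2/15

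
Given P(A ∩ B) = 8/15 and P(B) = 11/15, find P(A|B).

P(A|B) = P(A ∩ B) / P(B)
= (8/15) / (11/15)
= 8/11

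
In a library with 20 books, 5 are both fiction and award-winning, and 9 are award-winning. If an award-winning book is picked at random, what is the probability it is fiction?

P(A ∩ B) = 5/20 = 1/4
P(B) = 9/20
P(A|B) = P(A ∩ B) / P(B) = (1/4) / (9/20) = 5/9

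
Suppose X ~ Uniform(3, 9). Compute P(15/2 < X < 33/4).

P(15/2 < X < 33/4) = ∫_{15/2}^{33/4} f(x) dx
where f(x) = \frac{1}{6}
= \frac{1}{8}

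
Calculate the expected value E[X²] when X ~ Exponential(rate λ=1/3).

Using the identity E[X²] = Var(X) + (E[X])²:
E[X] = 3
Var(X) = 9
E[X²] = 9 + (3)²
= 18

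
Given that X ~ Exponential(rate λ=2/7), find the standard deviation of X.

For X ~ Exponential(rate λ=2/7):
Var(X) = \frac{49}{4}
SD(X) = √(Var(X)) = √(\frac{49}{4}) = \frac{7}{2}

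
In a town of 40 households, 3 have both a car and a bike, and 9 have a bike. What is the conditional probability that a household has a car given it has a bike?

P(A ∩ B) = 3/40
P(B) = 9/40
P(A|B) = P(A ∩ B) / P(B) = (3/40) / (9/40) = 1/3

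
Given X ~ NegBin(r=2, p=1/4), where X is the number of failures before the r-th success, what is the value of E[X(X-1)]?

E[X(X-1)] = E[X² - X] = E[X²] - E[X]
E[X] = 6
E[X²] = Var(X) + (E[X])² = 24 + (6)² = 60
E[X(X-1)] = 60 - 6 = 54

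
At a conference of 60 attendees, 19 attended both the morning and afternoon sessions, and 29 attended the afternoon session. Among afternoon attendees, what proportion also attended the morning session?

P(A ∩ B) = 19/60
P(B) = 29/60
P(A|B) = P(A ∩ B) / P(B) = (19/60) / (29/60) = 19/29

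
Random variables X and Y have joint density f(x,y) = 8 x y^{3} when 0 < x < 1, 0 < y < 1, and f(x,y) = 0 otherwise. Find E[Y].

E[Y] = ∫_0^1 ∫_0^1 y × f(x,y) dx dy
= \frac{4}{5}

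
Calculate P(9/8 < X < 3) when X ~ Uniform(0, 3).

P(9/8 < X < 3) = ∫_{9/8}^{3} f(x) dx
where f(x) = \frac{1}{3}
= \frac{5}{8}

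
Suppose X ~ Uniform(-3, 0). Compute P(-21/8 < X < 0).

P(-21/8 < X < 0) = ∫_{-21/8}^{0} f(x) dx
where f(x) = \frac{1}{3}
= \frac{7}{8}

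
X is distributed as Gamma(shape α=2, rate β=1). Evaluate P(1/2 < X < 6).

P(1/2 < X < 6) = ∫_{1/2}^{6} f(x) dx
where f(x) = x e^{- x}
= - \frac{7}{e^{6}} + \frac{3}{2 e^{\frac{1}{2}}}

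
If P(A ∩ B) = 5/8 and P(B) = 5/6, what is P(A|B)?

P(A|B) = P(A ∩ B) / P(B)
= (5/8) / (5/6)
= 3/4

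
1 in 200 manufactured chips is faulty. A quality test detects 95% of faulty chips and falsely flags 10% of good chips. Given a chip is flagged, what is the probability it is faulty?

Let D = the rare event, + = positive/flagged.
P(D) = 1/200
P(+|D) = 95/100 = 19/20
P(+|D') = 10/100 = 1/10
P(+) = P(+|D)P(D) + P(+|D')P(D')
     = \frac{19}{20} × \frac{1}{200} + \frac{1}{10} × \frac{199}{200}
     = \frac{417}{4000}
P(D|+) = P(+|D)P(D)/P(+) = \frac{19}{417}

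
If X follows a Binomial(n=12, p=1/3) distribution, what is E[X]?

For X ~ Binomial(n=12, p=1/3), the expected value is:
E[X] = 4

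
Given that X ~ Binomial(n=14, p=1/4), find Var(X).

For X ~ Binomial(n=14, p=1/4):
Var(X) = \frac{21}{8}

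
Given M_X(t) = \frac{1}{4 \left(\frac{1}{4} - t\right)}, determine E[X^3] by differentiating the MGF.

To find E[X^3], compute M^(3)(0):
M^(1)(t) = \frac{1}{4 \left(\frac{1}{4} - t\right)^{2}}
M^(2)(t) = \frac{1}{2 \left(\frac{1}{4} - t\right)^{3}}
M^(3)(t) = \frac{3}{2 \left(\frac{1}{4} - t\right)^{4}}
M^(3)(0) = 384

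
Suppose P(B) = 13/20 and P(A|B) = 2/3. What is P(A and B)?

By definition, P(A|B) = P(A ∩ B) / P(B)
So P(A ∩ B) = P(A|B) × P(B)
= 2/3 × 13/20
= 13/30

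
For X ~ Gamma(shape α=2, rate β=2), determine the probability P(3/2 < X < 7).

P(3/2 < X < 7) = ∫_{3/2}^{7} f(x) dx
where f(x) = 4 x e^{- 2 x}
= \frac{-15 + 4 e^{11}}{e^{14}}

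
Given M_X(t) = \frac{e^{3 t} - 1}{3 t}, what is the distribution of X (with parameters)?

The MGF M(t) = \frac{e^{3 t} - 1}{3 t} is the standard form for the Uniform distribution.
Comparing with the known MGF formula identifies: Uniform(0, 3)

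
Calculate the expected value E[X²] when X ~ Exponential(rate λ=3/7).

Using the identity E[X²] = Var(X) + (E[X])²:
E[X] = \frac{7}{3}
Var(X) = \frac{49}{9}
E[X²] = \frac{49}{9} + (\frac{7}{3})²
= \frac{98}{9}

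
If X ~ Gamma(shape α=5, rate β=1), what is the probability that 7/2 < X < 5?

P(7/2 < X < 5) = ∫_{7/2}^{5} f(x) dx
where f(x) = \frac{x^{4} e^{- x}}{24}
= - \frac{523}{8 e^{5}} + \frac{3075}{128 e^{\frac{7}{2}}}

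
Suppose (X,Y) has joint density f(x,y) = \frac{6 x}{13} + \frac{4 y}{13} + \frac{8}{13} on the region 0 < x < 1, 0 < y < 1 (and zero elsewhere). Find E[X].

E[X] = ∫_0^1 ∫_0^1 x × f(x,y) dy dx
= ∫_0^1 ∫_0^1 x × (\frac{6 x}{13} + \frac{4 y}{13} + \frac{8}{13}) dy dx
= \frac{7}{13}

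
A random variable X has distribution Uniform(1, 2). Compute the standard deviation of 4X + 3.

For X ~ Uniform(1, 2):
Var(X) = \frac{1}{12}
SD(X) = √(Var(X)) = √(\frac{1}{12}) = \frac{\sqrt{3}}{6}
SD(4X + 3) = |4| × SD(X) = 4 × \frac{\sqrt{3}}{6} = \frac{2 \sqrt{3}}{3}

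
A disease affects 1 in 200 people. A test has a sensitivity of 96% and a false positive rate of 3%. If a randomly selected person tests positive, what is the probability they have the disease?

Let D = the rare event, + = positive/flagged.
P(D) = 1/200
P(+|D) = 96/100 = 24/25
P(+|D') = 3/100
P(+) = P(+|D)P(D) + P(+|D')P(D')
     = \frac{24}{25} × \frac{1}{200} + \frac{3}{100} × \frac{199}{200}
     = \frac{693}{20000}
P(D|+) = P(+|D)P(D)/P(+) = \frac{32}{231}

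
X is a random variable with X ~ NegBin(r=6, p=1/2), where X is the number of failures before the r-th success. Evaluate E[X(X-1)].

E[X(X-1)] = E[X² - X] = E[X²] - E[X]
E[X] = 6
E[X²] = Var(X) + (E[X])² = 12 + (6)² = 48
E[X(X-1)] = 48 - 6 = 42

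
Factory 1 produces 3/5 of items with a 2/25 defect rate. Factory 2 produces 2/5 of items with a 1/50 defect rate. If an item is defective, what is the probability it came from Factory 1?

Using Bayes' theorem:
P(F1) = 3/5, P(D|F1) = 2/25
P(F2) = 2/5, P(D|F2) = 1/50
P(D) = P(D|F1)P(F1) + P(D|F2)P(F2)
     = \frac{7}{125}
P(F1|D) = P(D|F1)P(F1) / P(D)
= \frac{6}{7}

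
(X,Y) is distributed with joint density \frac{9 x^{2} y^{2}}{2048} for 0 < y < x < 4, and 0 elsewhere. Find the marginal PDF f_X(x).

f_X(x) = ∫_0^x \frac{9 x^{2} y^{2}}{2048} dy = \frac{3 x^{5}}{2048}
for 0 < x < 4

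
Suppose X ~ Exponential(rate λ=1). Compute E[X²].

Using the identity E[X²] = Var(X) + (E[X])²:
E[X] = 1
Var(X) = 1
E[X²] = 1 + (1)²
= 2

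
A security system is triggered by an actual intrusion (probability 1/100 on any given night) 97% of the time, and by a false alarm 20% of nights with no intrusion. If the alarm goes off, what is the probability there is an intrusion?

Let D = the rare event, + = positive/flagged.
P(D) = 1/100
P(+|D) = 97/100
P(+|D') = 20/100 = 1/5
P(+) = P(+|D)P(D) + P(+|D')P(D')
     = \frac{97}{100} × \frac{1}{100} + \frac{1}{5} × \frac{99}{100}
     = \frac{2077}{10000}
P(D|+) = P(+|D)P(D)/P(+) = \frac{97}{2077}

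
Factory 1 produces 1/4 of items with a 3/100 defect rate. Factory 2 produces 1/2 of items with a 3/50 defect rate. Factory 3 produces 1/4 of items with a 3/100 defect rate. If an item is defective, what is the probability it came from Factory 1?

Using Bayes' theorem:
P(F1) = 1/4, P(D|F1) = 3/100
P(F2) = 1/2, P(D|F2) = 3/50
P(F3) = 1/4, P(D|F3) = 3/100
P(D) = P(D|F1)P(F1) + P(D|F2)P(F2) + P(D|F3)P(F3)
     = \frac{9}{200}
P(F1|D) = P(D|F1)P(F1) / P(D)
= \frac{1}{6}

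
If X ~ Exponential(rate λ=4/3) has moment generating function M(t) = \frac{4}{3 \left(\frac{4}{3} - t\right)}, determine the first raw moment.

To find E[X], compute M^(1)(0):
M^(1)(t) = \frac{4}{3 \left(\frac{4}{3} - t\right)^{2}}
M^(1)(0) = \frac{3}{4}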